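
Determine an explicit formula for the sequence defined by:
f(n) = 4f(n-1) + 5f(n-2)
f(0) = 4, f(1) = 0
Characteristic equation: x² - 4x - 5 = 0, which factors as (x - (5))(x - (-1)) = 0.
Roots r₁ = 5, r₂ = -1 (distinct).
General solution: f(n) = A·(5)^n + B·(-1)^n.
From f(0) = 4: A + B = 4.
From f(1) = 0: 5A - B = 0.
Solving: A = \frac{2}{3}, B = \frac{10}{3}.
So f(n) = \frac{10 \left(-1\right)^{n}}{3} + \frac{2 \cdot 5^{n}}{3}.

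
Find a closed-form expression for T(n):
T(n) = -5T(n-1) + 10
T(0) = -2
First-order linear non-homogeneous.
Homogeneous solution: T_h(n) = A·(-5)^n.
Try constant particular solution T_p = K: K = -5K + 10 ⇒ K = \frac{5}{3}.
General: T(n) = A·(-5)^n + \frac{5}{3}.
Apply T(0) = -2: A + \frac{5}{3} = -2 ⇒ A = - \frac{11}{3}.
So T(n) = \frac{5}{3} - \frac{11 \left(-5\right)^{n}}{3}.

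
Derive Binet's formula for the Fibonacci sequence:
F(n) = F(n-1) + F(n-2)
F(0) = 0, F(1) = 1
This is the Fibonacci sequence.
Characteristic equation: x² - x - 1 = 0; roots r₁ = \frac{1}{2} + \frac{\sqrt{5}}{2}, r₂ = \frac{1}{2} - \frac{\sqrt{5}}{2}.
General: F(n) = A·r₁^n + B·r₂^n. Solving with F(0)=0, F(1)=1 gives A = \frac{\sqrt{5}}{5}, B = - \frac{\sqrt{5}}{5}.
So F(n) = \frac{2^{- n} \sqrt{5} \left(- \left(1 - \sqrt{5}\right)^{n} + \left(1 + \sqrt{5}\right)^{n}\right)}{5}.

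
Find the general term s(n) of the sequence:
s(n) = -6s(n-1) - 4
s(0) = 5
First-order linear non-homogeneous.
Homogeneous solution: s_h(n) = A·(-6)^n.
Try constant particular solution s_p = K: K = -6K - 4 ⇒ K = - \frac{4}{7}.
General: s(n) = A·(-6)^n - \frac{4}{7}.
Apply s(0) = 5: A - \frac{4}{7} = 5 ⇒ A = \frac{39}{7}.
So s(n) = \frac{39 \left(-6\right)^{n}}{7} - \frac{4}{7}.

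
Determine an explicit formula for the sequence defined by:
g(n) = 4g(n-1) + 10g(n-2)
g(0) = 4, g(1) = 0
Characteristic equation: x² - 4x - 10 = 0.
Discriminant Δ = (4)² + 4·(10) = 56.
Roots r₁,₂ = (4 ± √56)/2, so r₁ = 2 + \sqrt{14}, r₂ = 2 - \sqrt{14}.
General solution: g(n) = A·r₁^n + B·r₂^n.
From the initial conditions, A + B = 4 and r₁A + r₂B = 0.
Since r₁ - r₂ = √56: A = (0 - (4)r₂)/√56 = 2 - \frac{2 \sqrt{14}}{7}, and B = 4 - A = \frac{2 \sqrt{14}}{7} + 2.
So g(n) = \left(2 - \frac{2 \sqrt{14}}{7}\right)\left(2 + \sqrt{14}\right)^n + \left(\frac{2 \sqrt{14}}{7} + 2\right)\left(2 - \sqrt{14}\right)^n.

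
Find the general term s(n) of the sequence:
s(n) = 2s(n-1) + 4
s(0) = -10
First-order linear non-homogeneous.
Homogeneous solution: s_h(n) = A·(2)^n.
Try constant particular solution s_p = K: K = 2K + 4 ⇒ K = -4.
General: s(n) = A·(2)^n - 4.
Apply s(0) = -10: A - 4 = -10 ⇒ A = -6.
So s(n) = - 6 \cdot 2^{n} - 4.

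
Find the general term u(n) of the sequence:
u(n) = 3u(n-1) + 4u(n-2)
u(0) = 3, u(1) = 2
Characteristic equation: x² - 3x - 4 = 0, which factors as (x - (4))(x - (-1)) = 0.
Roots r₁ = 4, r₂ = -1 (distinct).
General solution: u(n) = A·(4)^n + B·(-1)^n.
From u(0) = 3: A + B = 3.
From u(1) = 2: 4A - B = 2.
Solving: A = 1, B = 2.
So u(n) = 2 \left(-1\right)^{n} + 4^{n}.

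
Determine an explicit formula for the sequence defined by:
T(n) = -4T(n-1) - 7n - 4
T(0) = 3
First-order linear with linear forcing.
Homogeneous solution: T_h(n) = A·(-4)^n.
Try particular T_p(n) = pn + q. Substituting:
  pn + q = -4(p(n-1) + q) - 7n - 4.
Matching the n-coefficient: p = -4p - 7 ⇒ p = - \frac{7}{5}.
Matching constants: q = 4p - 4q - 4 ⇒ q = - \frac{48}{25}.
General: T(n) = A·(-4)^n - \frac{7 n}{5} - \frac{48}{25}.
Apply T(0) = 3: A - \frac{48}{25} = 3 ⇒ A = \frac{123}{25}.
So T(n) = \frac{123 \left(-4\right)^{n}}{25} - \frac{7 n}{5} - \frac{48}{25}.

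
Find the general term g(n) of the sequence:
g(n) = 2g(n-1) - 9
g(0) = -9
First-order linear non-homogeneous.
Homogeneous solution: g_h(n) = A·(2)^n.
Try constant particular solution g_p = K: K = 2K - 9 ⇒ K = 9.
General: g(n) = A·(2)^n + 9.
Apply g(0) = -9: A + 9 = -9 ⇒ A = -18.
So g(n) = 9 - 18 \cdot 2^{n}.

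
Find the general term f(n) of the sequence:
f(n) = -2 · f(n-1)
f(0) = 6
Pure geometric recurrence with ratio -2.
By induction f(n) = f(0) · (-2)^n = 6 \left(-2\right)^{n}.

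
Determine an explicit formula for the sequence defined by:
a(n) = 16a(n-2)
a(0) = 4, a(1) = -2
Characteristic equation: x² - 16 = 0, which factors as (x - (-4))(x - (4)) = 0.
Roots r₁ = -4, r₂ = 4 (distinct).
General solution: a(n) = A·(-4)^n + B·(4)^n.
From a(0) = 4: A + B = 4.
From a(1) = -2: -4A + 4B = -2.
Solving: A = \frac{9}{4}, B = \frac{7}{4}.
So a(n) = \frac{9 \left(-4\right)^{n}}{4} + \frac{7 \cdot 4^{n}}{4}.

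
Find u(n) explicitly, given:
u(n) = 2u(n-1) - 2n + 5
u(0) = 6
First-order linear with linear forcing.
Homogeneous solution: u_h(n) = A·(2)^n.
Try particular u_p(n) = pn + q. Substituting:
  pn + q = 2(p(n-1) + q) - 2n + 5.
Matching the n-coefficient: p = 2p - 2 ⇒ p = 2.
Matching constants: q = -2p + 2q + 5 ⇒ q = -1.
General: u(n) = A·(2)^n + 2 n - 1.
Apply u(0) = 6: A - 1 = 6 ⇒ A = 7.
So u(n) = 7 \cdot 2^{n} + 2 n - 1.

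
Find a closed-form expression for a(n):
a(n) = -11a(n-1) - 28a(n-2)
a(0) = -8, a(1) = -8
Characteristic equation: x² + 11x + 28 = 0, which factors as (x - (-7))(x - (-4)) = 0.
Roots r₁ = -7, r₂ = -4 (distinct).
General solution: a(n) = A·(-7)^n + B·(-4)^n.
From a(0) = -8: A + B = -8.
From a(1) = -8: -7A - 4B = -8.
Solving: A = \frac{40}{3}, B = - \frac{64}{3}.
So a(n) = - \frac{64 \left(-4\right)^{n}}{3} + \frac{40 \left(-7\right)^{n}}{3}.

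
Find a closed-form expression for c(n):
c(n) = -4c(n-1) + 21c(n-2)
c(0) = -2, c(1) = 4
Characteristic equation: x² + 4x - 21 = 0, which factors as (x - (3))(x - (-7)) = 0.
Roots r₁ = 3, r₂ = -7 (distinct).
General solution: c(n) = A·(3)^n + B·(-7)^n.
From c(0) = -2: A + B = -2.
From c(1) = 4: 3A - 7B = 4.
Solving: A = -1, B = -1.
So c(n) = - \left(-7\right)^{n} - 3^{n}.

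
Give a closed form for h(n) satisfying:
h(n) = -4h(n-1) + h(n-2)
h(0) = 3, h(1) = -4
Characteristic equation: x² + 4x - 1 = 0.
Discriminant Δ = (-4)² + 4·(1) = 20.
Roots r₁,₂ = (-4 ± √20)/2, so r₁ = -2 + \sqrt{5}, r₂ = - \sqrt{5} - 2.
General solution: h(n) = A·r₁^n + B·r₂^n.
From the initial conditions, A + B = 3 and r₁A + r₂B = -4.
Since r₁ - r₂ = √20: A = (-4 - (3)r₂)/√20 = \frac{\sqrt{5}}{5} + \frac{3}{2}, and B = 3 - A = \frac{3}{2} - \frac{\sqrt{5}}{5}.
So h(n) = \left(\frac{\sqrt{5}}{5} + \frac{3}{2}\right)\left(-2 + \sqrt{5}\right)^n + \left(\frac{3}{2} - \frac{\sqrt{5}}{5}\right)\left(- \sqrt{5} - 2\right)^n.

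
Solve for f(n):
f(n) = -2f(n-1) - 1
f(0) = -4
First-order linear non-homogeneous.
Homogeneous solution: f_h(n) = A·(-2)^n.
Try constant particular solution f_p = K: K = -2K - 1 ⇒ K = - \frac{1}{3}.
General: f(n) = A·(-2)^n - \frac{1}{3}.
Apply f(0) = -4: A - \frac{1}{3} = -4 ⇒ A = - \frac{11}{3}.
So f(n) = - \frac{11 \left(-2\right)^{n}}{3} - \frac{1}{3}.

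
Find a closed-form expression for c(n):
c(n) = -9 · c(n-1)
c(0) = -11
Pure geometric recurrence with ratio -9.
By induction c(n) = c(0) · (-9)^n = - 11 \left(-9\right)^{n}.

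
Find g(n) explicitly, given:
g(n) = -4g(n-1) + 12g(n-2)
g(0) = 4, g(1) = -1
Characteristic equation: x² + 4x - 12 = 0, which factors as (x - (-6))(x - (2)) = 0.
Roots r₁ = -6, r₂ = 2 (distinct).
General solution: g(n) = A·(-6)^n + B·(2)^n.
From g(0) = 4: A + B = 4.
From g(1) = -1: -6A + 2B = -1.
Solving: A = \frac{9}{8}, B = \frac{23}{8}.
So g(n) = \frac{9 \left(-6\right)^{n}}{8} + \frac{23 \cdot 2^{n}}{8}.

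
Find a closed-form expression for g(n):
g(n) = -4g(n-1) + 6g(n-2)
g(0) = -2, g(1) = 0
Characteristic equation: x² + 4x - 6 = 0.
Discriminant Δ = (-4)² + 4·(6) = 40.
Roots r₁,₂ = (-4 ± √40)/2, so r₁ = -2 + \sqrt{10}, r₂ = - \sqrt{10} - 2.
General solution: g(n) = A·r₁^n + B·r₂^n.
From the initial conditions, A + B = -2 and r₁A + r₂B = 0.
Since r₁ - r₂ = √40: A = (0 - (-2)r₂)/√40 = -1 - \frac{\sqrt{10}}{5}, and B = -2 - A = -1 + \frac{\sqrt{10}}{5}.
So g(n) = \left(-1 - \frac{\sqrt{10}}{5}\right)\left(-2 + \sqrt{10}\right)^n + \left(-1 + \frac{\sqrt{10}}{5}\right)\left(- \sqrt{10} - 2\right)^n.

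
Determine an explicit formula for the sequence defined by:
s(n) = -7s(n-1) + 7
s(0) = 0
First-order linear non-homogeneous.
Homogeneous solution: s_h(n) = A·(-7)^n.
Try constant particular solution s_p = K: K = -7K + 7 ⇒ K = \frac{7}{8}.
General: s(n) = A·(-7)^n + \frac{7}{8}.
Apply s(0) = 0: A + \frac{7}{8} = 0 ⇒ A = - \frac{7}{8}.
So s(n) = \frac{7}{8} - \frac{7 \left(-7\right)^{n}}{8}.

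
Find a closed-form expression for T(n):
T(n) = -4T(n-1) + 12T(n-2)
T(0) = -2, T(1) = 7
Characteristic equation: x² + 4x - 12 = 0, which factors as (x - (2))(x - (-6)) = 0.
Roots r₁ = 2, r₂ = -6 (distinct).
General solution: T(n) = A·(2)^n + B·(-6)^n.
From T(0) = -2: A + B = -2.
From T(1) = 7: 2A - 6B = 7.
Solving: A = - \frac{5}{8}, B = - \frac{11}{8}.
So T(n) = - \frac{11 \left(-6\right)^{n}}{8} - \frac{5 \cdot 2^{n}}{8}.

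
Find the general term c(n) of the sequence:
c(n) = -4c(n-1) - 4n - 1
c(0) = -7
First-order linear with linear forcing.
Homogeneous solution: c_h(n) = A·(-4)^n.
Try particular c_p(n) = pn + q. Substituting:
  pn + q = -4(p(n-1) + q) - 4n - 1.
Matching the n-coefficient: p = -4p - 4 ⇒ p = - \frac{4}{5}.
Matching constants: q = 4p - 4q - 1 ⇒ q = - \frac{21}{25}.
General: c(n) = A·(-4)^n - \frac{4 n}{5} - \frac{21}{25}.
Apply c(0) = -7: A - \frac{21}{25} = -7 ⇒ A = - \frac{154}{25}.
So c(n) = - \frac{154 \left(-4\right)^{n}}{25} - \frac{4 n}{5} - \frac{21}{25}.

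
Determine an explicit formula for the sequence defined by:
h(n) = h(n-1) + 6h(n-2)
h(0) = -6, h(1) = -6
Characteristic equation: x² - x - 6 = 0, which factors as (x - (3))(x - (-2)) = 0.
Roots r₁ = 3, r₂ = -2 (distinct).
General solution: h(n) = A·(3)^n + B·(-2)^n.
From h(0) = -6: A + B = -6.
From h(1) = -6: 3A - 2B = -6.
Solving: A = - \frac{18}{5}, B = - \frac{12}{5}.
So h(n) = - \frac{12 \left(-2\right)^{n}}{5} - \frac{18 \cdot 3^{n}}{5}.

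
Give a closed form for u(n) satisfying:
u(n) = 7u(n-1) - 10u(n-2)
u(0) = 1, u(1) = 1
Characteristic equation: x² - 7x + 10 = 0, which factors as (x - (5))(x - (2)) = 0.
Roots r₁ = 5, r₂ = 2 (distinct).
General solution: u(n) = A·(5)^n + B·(2)^n.
From u(0) = 1: A + B = 1.
From u(1) = 1: 5A + 2B = 1.
Solving: A = - \frac{1}{3}, B = \frac{4}{3}.
So u(n) = \frac{4 \cdot 2^{n}}{3} - \frac{5^{n}}{3}.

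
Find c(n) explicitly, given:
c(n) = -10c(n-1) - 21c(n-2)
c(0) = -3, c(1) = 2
Characteristic equation: x² + 10x + 21 = 0, which factors as (x - (-7))(x - (-3)) = 0.
Roots r₁ = -7, r₂ = -3 (distinct).
General solution: c(n) = A·(-7)^n + B·(-3)^n.
From c(0) = -3: A + B = -3.
From c(1) = 2: -7A - 3B = 2.
Solving: A = \frac{7}{4}, B = - \frac{19}{4}.
So c(n) = - \frac{19 \left(-3\right)^{n}}{4} + \frac{7 \left(-7\right)^{n}}{4}.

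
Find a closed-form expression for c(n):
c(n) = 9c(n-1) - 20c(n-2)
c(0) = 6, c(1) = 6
Characteristic equation: x² - 9x + 20 = 0, which factors as (x - (5))(x - (4)) = 0.
Roots r₁ = 5, r₂ = 4 (distinct).
General solution: c(n) = A·(5)^n + B·(4)^n.
From c(0) = 6: A + B = 6.
From c(1) = 6: 5A + 4B = 6.
Solving: A = -18, B = 24.
So c(n) = 24 \cdot 4^{n} - 18 \cdot 5^{n}.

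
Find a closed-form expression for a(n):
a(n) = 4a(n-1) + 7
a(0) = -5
First-order linear non-homogeneous.
Homogeneous solution: a_h(n) = A·(4)^n.
Try constant particular solution a_p = K: K = 4K + 7 ⇒ K = - \frac{7}{3}.
General: a(n) = A·(4)^n - \frac{7}{3}.
Apply a(0) = -5: A - \frac{7}{3} = -5 ⇒ A = - \frac{8}{3}.
So a(n) = - \frac{8 \cdot 4^{n}}{3} - \frac{7}{3}.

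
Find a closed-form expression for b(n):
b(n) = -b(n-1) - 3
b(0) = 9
First-order linear non-homogeneous.
Homogeneous solution: b_h(n) = A·(-1)^n.
Try constant particular solution b_p = K: K = -K - 3 ⇒ K = - \frac{3}{2}.
General: b(n) = A·(-1)^n - \frac{3}{2}.
Apply b(0) = 9: A - \frac{3}{2} = 9 ⇒ A = \frac{21}{2}.
So b(n) = \frac{21 \left(-1\right)^{n}}{2} - \frac{3}{2}.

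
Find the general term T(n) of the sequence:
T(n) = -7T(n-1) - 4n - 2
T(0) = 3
First-order linear with linear forcing.
Homogeneous solution: T_h(n) = A·(-7)^n.
Try particular T_p(n) = pn + q. Substituting:
  pn + q = -7(p(n-1) + q) - 4n - 2.
Matching the n-coefficient: p = -7p - 4 ⇒ p = - \frac{1}{2}.
Matching constants: q = 7p - 7q - 2 ⇒ q = - \frac{11}{16}.
General: T(n) = A·(-7)^n - \frac{n}{2} - \frac{11}{16}.
Apply T(0) = 3: A - \frac{11}{16} = 3 ⇒ A = \frac{59}{16}.
So T(n) = \frac{59 \left(-7\right)^{n}}{16} - \frac{n}{2} - \frac{11}{16}.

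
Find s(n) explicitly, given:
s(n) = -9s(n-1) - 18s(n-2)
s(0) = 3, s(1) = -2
Characteristic equation: x² + 9x + 18 = 0, which factors as (x - (-6))(x - (-3)) = 0.
Roots r₁ = -6, r₂ = -3 (distinct).
General solution: s(n) = A·(-6)^n + B·(-3)^n.
From s(0) = 3: A + B = 3.
From s(1) = -2: -6A - 3B = -2.
Solving: A = - \frac{7}{3}, B = \frac{16}{3}.
So s(n) = \frac{16 \left(-3\right)^{n}}{3} - \frac{7 \left(-6\right)^{n}}{3}.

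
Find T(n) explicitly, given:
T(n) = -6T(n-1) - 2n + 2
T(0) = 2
First-order linear with linear forcing.
Homogeneous solution: T_h(n) = A·(-6)^n.
Try particular T_p(n) = pn + q. Substituting:
  pn + q = -6(p(n-1) + q) - 2n + 2.
Matching the n-coefficient: p = -6p - 2 ⇒ p = - \frac{2}{7}.
Matching constants: q = 6p - 6q + 2 ⇒ q = \frac{2}{49}.
General: T(n) = A·(-6)^n - \frac{2 n}{7} + \frac{2}{49}.
Apply T(0) = 2: A + \frac{2}{49} = 2 ⇒ A = \frac{96}{49}.
So T(n) = \frac{96 \left(-6\right)^{n}}{49} - \frac{2 n}{7} + \frac{2}{49}.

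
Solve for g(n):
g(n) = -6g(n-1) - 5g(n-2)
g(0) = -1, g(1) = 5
Characteristic equation: x² + 6x + 5 = 0, which factors as (x - (-5))(x - (-1)) = 0.
Roots r₁ = -5, r₂ = -1 (distinct).
General solution: g(n) = A·(-5)^n + B·(-1)^n.
From g(0) = -1: A + B = -1.
From g(1) = 5: -5A - B = 5.
Solving: A = -1, B = 0.
So g(n) = - \left(-5\right)^{n}.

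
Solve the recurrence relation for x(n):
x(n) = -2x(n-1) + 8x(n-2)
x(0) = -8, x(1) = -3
Characteristic equation: x² + 2x - 8 = 0, which factors as (x - (-4))(x - (2)) = 0.
Roots r₁ = -4, r₂ = 2 (distinct).
General solution: x(n) = A·(-4)^n + B·(2)^n.
From x(0) = -8: A + B = -8.
From x(1) = -3: -4A + 2B = -3.
Solving: A = - \frac{13}{6}, B = - \frac{35}{6}.
So x(n) = - \frac{13 \left(-4\right)^{n}}{6} - \frac{35 \cdot 2^{n}}{6}.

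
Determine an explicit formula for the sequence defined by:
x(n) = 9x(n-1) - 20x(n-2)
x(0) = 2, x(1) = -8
Characteristic equation: x² - 9x + 20 = 0, which factors as (x - (5))(x - (4)) = 0.
Roots r₁ = 5, r₂ = 4 (distinct).
General solution: x(n) = A·(5)^n + B·(4)^n.
From x(0) = 2: A + B = 2.
From x(1) = -8: 5A + 4B = -8.
Solving: A = -16, B = 18.
So x(n) = 18 \cdot 4^{n} - 16 \cdot 5^{n}.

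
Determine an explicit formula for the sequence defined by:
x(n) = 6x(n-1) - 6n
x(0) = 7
First-order linear with linear forcing.
Homogeneous solution: x_h(n) = A·(6)^n.
Try particular x_p(n) = pn + q. Substituting:
  pn + q = 6(p(n-1) + q) - 6n.
Matching the n-coefficient: p = 6p - 6 ⇒ p = \frac{6}{5}.
Matching constants: q = -6p + 6q ⇒ q = \frac{36}{25}.
General: x(n) = A·(6)^n + \frac{6 n}{5} + \frac{36}{25}.
Apply x(0) = 7: A + \frac{36}{25} = 7 ⇒ A = \frac{139}{25}.
So x(n) = \frac{139 \cdot 6^{n}}{25} + \frac{6 n}{5} + \frac{36}{25}.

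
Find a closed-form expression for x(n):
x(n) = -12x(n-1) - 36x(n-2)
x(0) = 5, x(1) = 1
Characteristic equation: x² + 12x + 36 = 0, which is (x - (-6))².
Repeated root r = -6.
General solution: x(n) = (A + Bn)·(-6)^n.
From x(0) = 5: A = 5.
From x(1) = 1: (A + B)·(-6) = 1 ⇒ B = - \frac{31}{6}.
So x(n) = \left(5 - \frac{31 n}{6}\right) \cdot (-6)^n.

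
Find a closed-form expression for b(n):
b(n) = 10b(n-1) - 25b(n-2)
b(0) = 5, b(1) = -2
Characteristic equation: x² - 10x + 25 = 0, which is (x - (5))².
Repeated root r = 5.
General solution: b(n) = (A + Bn)·(5)^n.
From b(0) = 5: A = 5.
From b(1) = -2: (A + B)·(5) = -2 ⇒ B = - \frac{27}{5}.
So b(n) = \left(5 - \frac{27 n}{5}\right) \cdot (5)^n.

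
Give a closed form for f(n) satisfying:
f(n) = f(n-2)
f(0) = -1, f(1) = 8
Characteristic equation: x² - 1 = 0, which factors as (x - (-1))(x - (1)) = 0.
Roots r₁ = -1, r₂ = 1 (distinct).
General solution: f(n) = A·(-1)^n + B·(1)^n.
From f(0) = -1: A + B = -1.
From f(1) = 8: -A + B = 8.
Solving: A = - \frac{9}{2}, B = \frac{7}{2}.
So f(n) = \frac{7}{2} - \frac{9 \left(-1\right)^{n}}{2}.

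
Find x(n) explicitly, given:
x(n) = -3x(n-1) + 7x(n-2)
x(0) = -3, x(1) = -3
Characteristic equation: x² + 3x - 7 = 0.
Discriminant Δ = (-3)² + 4·(7) = 37.
Roots r₁,₂ = (-3 ± √37)/2, so r₁ = - \frac{3}{2} + \frac{\sqrt{37}}{2}, r₂ = - \frac{\sqrt{37}}{2} - \frac{3}{2}.
General solution: x(n) = A·r₁^n + B·r₂^n.
From the initial conditions, A + B = -3 and r₁A + r₂B = -3.
Since r₁ - r₂ = √37: A = (-3 - (-3)r₂)/√37 = - \frac{3}{2} - \frac{15 \sqrt{37}}{74}, and B = -3 - A = - \frac{3}{2} + \frac{15 \sqrt{37}}{74}.
So x(n) = \left(- \frac{3}{2} - \frac{15 \sqrt{37}}{74}\right)\left(- \frac{3}{2} + \frac{\sqrt{37}}{2}\right)^n + \left(- \frac{3}{2} + \frac{15 \sqrt{37}}{74}\right)\left(- \frac{\sqrt{37}}{2} - \frac{3}{2}\right)^n.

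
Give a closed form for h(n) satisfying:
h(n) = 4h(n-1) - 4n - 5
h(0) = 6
First-order linear with linear forcing.
Homogeneous solution: h_h(n) = A·(4)^n.
Try particular h_p(n) = pn + q. Substituting:
  pn + q = 4(p(n-1) + q) - 4n - 5.
Matching the n-coefficient: p = 4p - 4 ⇒ p = \frac{4}{3}.
Matching constants: q = -4p + 4q - 5 ⇒ q = \frac{31}{9}.
General: h(n) = A·(4)^n + \frac{4 n}{3} + \frac{31}{9}.
Apply h(0) = 6: A + \frac{31}{9} = 6 ⇒ A = \frac{23}{9}.
So h(n) = \frac{23 \cdot 4^{n}}{9} + \frac{4 n}{3} + \frac{31}{9}.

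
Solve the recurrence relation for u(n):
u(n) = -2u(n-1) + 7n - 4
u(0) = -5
First-order linear with linear forcing.
Homogeneous solution: u_h(n) = A·(-2)^n.
Try particular u_p(n) = pn + q. Substituting:
  pn + q = -2(p(n-1) + q) + 7n - 4.
Matching the n-coefficient: p = -2p + 7 ⇒ p = \frac{7}{3}.
Matching constants: q = 2p - 2q - 4 ⇒ q = \frac{2}{9}.
General: u(n) = A·(-2)^n + \frac{7 n}{3} + \frac{2}{9}.
Apply u(0) = -5: A + \frac{2}{9} = -5 ⇒ A = - \frac{47}{9}.
So u(n) = - \frac{47 \left(-2\right)^{n}}{9} + \frac{7 n}{3} + \frac{2}{9}.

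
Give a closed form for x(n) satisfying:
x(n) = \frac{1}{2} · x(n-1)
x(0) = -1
Pure geometric recurrence with ratio \frac{1}{2}.
By induction x(n) = x(0) · (\frac{1}{2})^n = - 2^{- n}.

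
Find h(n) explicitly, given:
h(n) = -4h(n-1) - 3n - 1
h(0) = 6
First-order linear with linear forcing.
Homogeneous solution: h_h(n) = A·(-4)^n.
Try particular h_p(n) = pn + q. Substituting:
  pn + q = -4(p(n-1) + q) - 3n - 1.
Matching the n-coefficient: p = -4p - 3 ⇒ p = - \frac{3}{5}.
Matching constants: q = 4p - 4q - 1 ⇒ q = - \frac{17}{25}.
General: h(n) = A·(-4)^n - \frac{3 n}{5} - \frac{17}{25}.
Apply h(0) = 6: A - \frac{17}{25} = 6 ⇒ A = \frac{167}{25}.
So h(n) = \frac{167 \left(-4\right)^{n}}{25} - \frac{3 n}{5} - \frac{17}{25}.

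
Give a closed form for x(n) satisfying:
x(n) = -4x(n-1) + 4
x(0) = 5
First-order linear non-homogeneous.
Homogeneous solution: x_h(n) = A·(-4)^n.
Try constant particular solution x_p = K: K = -4K + 4 ⇒ K = \frac{4}{5}.
General: x(n) = A·(-4)^n + \frac{4}{5}.
Apply x(0) = 5: A + \frac{4}{5} = 5 ⇒ A = \frac{21}{5}.
So x(n) = \frac{21 \left(-4\right)^{n}}{5} + \frac{4}{5}.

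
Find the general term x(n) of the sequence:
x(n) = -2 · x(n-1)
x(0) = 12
Pure geometric recurrence with ratio -2.
By induction x(n) = x(0) · (-2)^n = 12 \left(-2\right)^{n}.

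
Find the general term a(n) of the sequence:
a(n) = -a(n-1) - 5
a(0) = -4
First-order linear non-homogeneous.
Homogeneous solution: a_h(n) = A·(-1)^n.
Try constant particular solution a_p = K: K = -K - 5 ⇒ K = - \frac{5}{2}.
General: a(n) = A·(-1)^n - \frac{5}{2}.
Apply a(0) = -4: A - \frac{5}{2} = -4 ⇒ A = - \frac{3}{2}.
So a(n) = - \frac{3 \left(-1\right)^{n}}{2} - \frac{5}{2}.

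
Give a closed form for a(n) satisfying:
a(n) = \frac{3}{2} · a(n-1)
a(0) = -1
Pure geometric recurrence with ratio \frac{3}{2}.
By induction a(n) = a(0) · (\frac{3}{2})^n = - \left(\frac{3}{2}\right)^{n}.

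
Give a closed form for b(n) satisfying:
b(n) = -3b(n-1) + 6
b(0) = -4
First-order linear non-homogeneous.
Homogeneous solution: b_h(n) = A·(-3)^n.
Try constant particular solution b_p = K: K = -3K + 6 ⇒ K = \frac{3}{2}.
General: b(n) = A·(-3)^n + \frac{3}{2}.
Apply b(0) = -4: A + \frac{3}{2} = -4 ⇒ A = - \frac{11}{2}.
So b(n) = \frac{3}{2} - \frac{11 \left(-3\right)^{n}}{2}.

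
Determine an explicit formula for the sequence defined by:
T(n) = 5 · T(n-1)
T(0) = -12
Pure geometric recurrence with ratio 5.
By induction T(n) = T(0) · (5)^n = - 12 \cdot 5^{n}.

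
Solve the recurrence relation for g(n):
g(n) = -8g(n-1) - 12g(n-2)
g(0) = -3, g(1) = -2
Characteristic equation: x² + 8x + 12 = 0, which factors as (x - (-6))(x - (-2)) = 0.
Roots r₁ = -6, r₂ = -2 (distinct).
General solution: g(n) = A·(-6)^n + B·(-2)^n.
From g(0) = -3: A + B = -3.
From g(1) = -2: -6A - 2B = -2.
Solving: A = 2, B = -5.
So g(n) = - 5 \left(-2\right)^{n} + 2 \left(-6\right)^{n}.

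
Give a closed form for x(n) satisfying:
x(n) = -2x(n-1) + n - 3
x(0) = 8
First-order linear with linear forcing.
Homogeneous solution: x_h(n) = A·(-2)^n.
Try particular x_p(n) = pn + q. Substituting:
  pn + q = -2(p(n-1) + q) + n - 3.
Matching the n-coefficient: p = -2p + 1 ⇒ p = \frac{1}{3}.
Matching constants: q = 2p - 2q - 3 ⇒ q = - \frac{7}{9}.
General: x(n) = A·(-2)^n + \frac{n}{3} - \frac{7}{9}.
Apply x(0) = 8: A - \frac{7}{9} = 8 ⇒ A = \frac{79}{9}.
So x(n) = \frac{79 \left(-2\right)^{n}}{9} + \frac{n}{3} - \frac{7}{9}.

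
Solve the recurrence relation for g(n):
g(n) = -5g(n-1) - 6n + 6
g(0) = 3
First-order linear with linear forcing.
Homogeneous solution: g_h(n) = A·(-5)^n.
Try particular g_p(n) = pn + q. Substituting:
  pn + q = -5(p(n-1) + q) - 6n + 6.
Matching the n-coefficient: p = -5p - 6 ⇒ p = -1.
Matching constants: q = 5p - 5q + 6 ⇒ q = \frac{1}{6}.
General: g(n) = A·(-5)^n - n + \frac{1}{6}.
Apply g(0) = 3: A + \frac{1}{6} = 3 ⇒ A = \frac{17}{6}.
So g(n) = \frac{17 \left(-5\right)^{n}}{6} - n + \frac{1}{6}.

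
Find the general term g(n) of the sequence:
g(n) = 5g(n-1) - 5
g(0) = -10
First-order linear non-homogeneous.
Homogeneous solution: g_h(n) = A·(5)^n.
Try constant particular solution g_p = K: K = 5K - 5 ⇒ K = \frac{5}{4}.
General: g(n) = A·(5)^n + \frac{5}{4}.
Apply g(0) = -10: A + \frac{5}{4} = -10 ⇒ A = - \frac{45}{4}.
So g(n) = \frac{5}{4} - \frac{45 \cdot 5^{n}}{4}.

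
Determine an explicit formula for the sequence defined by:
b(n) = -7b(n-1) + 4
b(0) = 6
First-order linear non-homogeneous.
Homogeneous solution: b_h(n) = A·(-7)^n.
Try constant particular solution b_p = K: K = -7K + 4 ⇒ K = \frac{1}{2}.
General: b(n) = A·(-7)^n + \frac{1}{2}.
Apply b(0) = 6: A + \frac{1}{2} = 6 ⇒ A = \frac{11}{2}.
So b(n) = \frac{11 \left(-7\right)^{n}}{2} + \frac{1}{2}.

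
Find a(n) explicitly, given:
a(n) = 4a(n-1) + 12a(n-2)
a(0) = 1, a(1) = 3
Characteristic equation: x² - 4x - 12 = 0, which factors as (x - (-2))(x - (6)) = 0.
Roots r₁ = -2, r₂ = 6 (distinct).
General solution: a(n) = A·(-2)^n + B·(6)^n.
From a(0) = 1: A + B = 1.
From a(1) = 3: -2A + 6B = 3.
Solving: A = \frac{3}{8}, B = \frac{5}{8}.
So a(n) = \frac{3 \left(-2\right)^{n}}{8} + \frac{5 \cdot 6^{n}}{8}.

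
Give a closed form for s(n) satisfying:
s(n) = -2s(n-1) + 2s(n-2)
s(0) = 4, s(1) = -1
Characteristic equation: x² + 2x - 2 = 0.
Discriminant Δ = (-2)² + 4·(2) = 12.
Roots r₁,₂ = (-2 ± √12)/2, so r₁ = -1 + \sqrt{3}, r₂ = - \sqrt{3} - 1.
General solution: s(n) = A·r₁^n + B·r₂^n.
From the initial conditions, A + B = 4 and r₁A + r₂B = -1.
Since r₁ - r₂ = √12: A = (-1 - (4)r₂)/√12 = \frac{\sqrt{3}}{2} + 2, and B = 4 - A = 2 - \frac{\sqrt{3}}{2}.
So s(n) = \left(\frac{\sqrt{3}}{2} + 2\right)\left(-1 + \sqrt{3}\right)^n + \left(2 - \frac{\sqrt{3}}{2}\right)\left(- \sqrt{3} - 1\right)^n.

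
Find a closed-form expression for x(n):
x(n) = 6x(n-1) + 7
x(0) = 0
First-order linear non-homogeneous.
Homogeneous solution: x_h(n) = A·(6)^n.
Try constant particular solution x_p = K: K = 6K + 7 ⇒ K = - \frac{7}{5}.
General: x(n) = A·(6)^n - \frac{7}{5}.
Apply x(0) = 0: A - \frac{7}{5} = 0 ⇒ A = \frac{7}{5}.
So x(n) = \frac{7 \cdot 6^{n}}{5} - \frac{7}{5}.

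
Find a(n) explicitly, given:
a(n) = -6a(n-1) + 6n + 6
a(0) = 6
First-order linear with linear forcing.
Homogeneous solution: a_h(n) = A·(-6)^n.
Try particular a_p(n) = pn + q. Substituting:
  pn + q = -6(p(n-1) + q) + 6n + 6.
Matching the n-coefficient: p = -6p + 6 ⇒ p = \frac{6}{7}.
Matching constants: q = 6p - 6q + 6 ⇒ q = \frac{78}{49}.
General: a(n) = A·(-6)^n + \frac{6 n}{7} + \frac{78}{49}.
Apply a(0) = 6: A + \frac{78}{49} = 6 ⇒ A = \frac{216}{49}.
So a(n) = \frac{216 \left(-6\right)^{n}}{49} + \frac{6 n}{7} + \frac{78}{49}.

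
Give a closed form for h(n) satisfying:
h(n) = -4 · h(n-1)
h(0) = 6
Pure geometric recurrence with ratio -4.
By induction h(n) = h(0) · (-4)^n = 6 \left(-4\right)^{n}.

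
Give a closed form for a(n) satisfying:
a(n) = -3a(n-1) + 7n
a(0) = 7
First-order linear with linear forcing.
Homogeneous solution: a_h(n) = A·(-3)^n.
Try particular a_p(n) = pn + q. Substituting:
  pn + q = -3(p(n-1) + q) + 7n.
Matching the n-coefficient: p = -3p + 7 ⇒ p = \frac{7}{4}.
Matching constants: q = 3p - 3q ⇒ q = \frac{21}{16}.
General: a(n) = A·(-3)^n + \frac{7 n}{4} + \frac{21}{16}.
Apply a(0) = 7: A + \frac{21}{16} = 7 ⇒ A = \frac{91}{16}.
So a(n) = \frac{91 \left(-3\right)^{n}}{16} + \frac{7 n}{4} + \frac{21}{16}.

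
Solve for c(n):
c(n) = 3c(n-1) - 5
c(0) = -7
First-order linear non-homogeneous.
Homogeneous solution: c_h(n) = A·(3)^n.
Try constant particular solution c_p = K: K = 3K - 5 ⇒ K = \frac{5}{2}.
General: c(n) = A·(3)^n + \frac{5}{2}.
Apply c(0) = -7: A + \frac{5}{2} = -7 ⇒ A = - \frac{19}{2}.
So c(n) = \frac{5}{2} - \frac{19 \cdot 3^{n}}{2}.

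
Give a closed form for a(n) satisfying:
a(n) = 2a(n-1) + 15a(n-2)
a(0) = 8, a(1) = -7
Characteristic equation: x² - 2x - 15 = 0, which factors as (x - (5))(x - (-3)) = 0.
Roots r₁ = 5, r₂ = -3 (distinct).
General solution: a(n) = A·(5)^n + B·(-3)^n.
From a(0) = 8: A + B = 8.
From a(1) = -7: 5A - 3B = -7.
Solving: A = \frac{17}{8}, B = \frac{47}{8}.
So a(n) = \frac{47 \left(-3\right)^{n}}{8} + \frac{17 \cdot 5^{n}}{8}.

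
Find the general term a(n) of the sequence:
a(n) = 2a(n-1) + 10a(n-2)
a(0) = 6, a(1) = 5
Characteristic equation: x² - 2x - 10 = 0.
Discriminant Δ = (2)² + 4·(10) = 44.
Roots r₁,₂ = (2 ± √44)/2, so r₁ = 1 + \sqrt{11}, r₂ = 1 - \sqrt{11}.
General solution: a(n) = A·r₁^n + B·r₂^n.
From the initial conditions, A + B = 6 and r₁A + r₂B = 5.
Since r₁ - r₂ = √44: A = (5 - (6)r₂)/√44 = 3 - \frac{\sqrt{11}}{22}, and B = 6 - A = \frac{\sqrt{11}}{22} + 3.
So a(n) = \left(3 - \frac{\sqrt{11}}{22}\right)\left(1 + \sqrt{11}\right)^n + \left(\frac{\sqrt{11}}{22} + 3\right)\left(1 - \sqrt{11}\right)^n.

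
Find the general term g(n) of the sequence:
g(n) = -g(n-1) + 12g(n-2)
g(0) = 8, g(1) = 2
Characteristic equation: x² + x - 12 = 0, which factors as (x - (-4))(x - (3)) = 0.
Roots r₁ = -4, r₂ = 3 (distinct).
General solution: g(n) = A·(-4)^n + B·(3)^n.
From g(0) = 8: A + B = 8.
From g(1) = 2: -4A + 3B = 2.
Solving: A = \frac{22}{7}, B = \frac{34}{7}.
So g(n) = \frac{22 \left(-4\right)^{n}}{7} + \frac{34 \cdot 3^{n}}{7}.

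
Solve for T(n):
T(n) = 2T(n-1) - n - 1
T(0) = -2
First-order linear with linear forcing.
Homogeneous solution: T_h(n) = A·(2)^n.
Try particular T_p(n) = pn + q. Substituting:
  pn + q = 2(p(n-1) + q) - n - 1.
Matching the n-coefficient: p = 2p - 1 ⇒ p = 1.
Matching constants: q = -2p + 2q - 1 ⇒ q = 3.
General: T(n) = A·(2)^n + n + 3.
Apply T(0) = -2: A + 3 = -2 ⇒ A = -5.
So T(n) = - 5 \cdot 2^{n} + n + 3.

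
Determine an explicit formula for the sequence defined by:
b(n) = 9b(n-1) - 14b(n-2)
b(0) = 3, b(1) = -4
Characteristic equation: x² - 9x + 14 = 0, which factors as (x - (7))(x - (2)) = 0.
Roots r₁ = 7, r₂ = 2 (distinct).
General solution: b(n) = A·(7)^n + B·(2)^n.
From b(0) = 3: A + B = 3.
From b(1) = -4: 7A + 2B = -4.
Solving: A = -2, B = 5.
So b(n) = 5 \cdot 2^{n} - 2 \cdot 7^{n}.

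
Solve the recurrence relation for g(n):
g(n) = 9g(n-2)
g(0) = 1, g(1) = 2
Characteristic equation: x² - 9 = 0, which factors as (x - (3))(x - (-3)) = 0.
Roots r₁ = 3, r₂ = -3 (distinct).
General solution: g(n) = A·(3)^n + B·(-3)^n.
From g(0) = 1: A + B = 1.
From g(1) = 2: 3A - 3B = 2.
Solving: A = \frac{5}{6}, B = \frac{1}{6}.
So g(n) = \frac{\left(-3\right)^{n}}{6} + \frac{5 \cdot 3^{n}}{6}.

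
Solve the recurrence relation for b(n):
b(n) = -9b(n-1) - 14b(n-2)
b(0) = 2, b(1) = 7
Characteristic equation: x² + 9x + 14 = 0, which factors as (x - (-2))(x - (-7)) = 0.
Roots r₁ = -2, r₂ = -7 (distinct).
General solution: b(n) = A·(-2)^n + B·(-7)^n.
From b(0) = 2: A + B = 2.
From b(1) = 7: -2A - 7B = 7.
Solving: A = \frac{21}{5}, B = - \frac{11}{5}.
So b(n) = \frac{21 \left(-2\right)^{n}}{5} - \frac{11 \left(-7\right)^{n}}{5}.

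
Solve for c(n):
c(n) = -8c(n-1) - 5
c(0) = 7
First-order linear non-homogeneous.
Homogeneous solution: c_h(n) = A·(-8)^n.
Try constant particular solution c_p = K: K = -8K - 5 ⇒ K = - \frac{5}{9}.
General: c(n) = A·(-8)^n - \frac{5}{9}.
Apply c(0) = 7: A - \frac{5}{9} = 7 ⇒ A = \frac{68}{9}.
So c(n) = \frac{68 \left(-8\right)^{n}}{9} - \frac{5}{9}.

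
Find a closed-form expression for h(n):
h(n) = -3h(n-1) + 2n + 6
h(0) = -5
First-order linear with linear forcing.
Homogeneous solution: h_h(n) = A·(-3)^n.
Try particular h_p(n) = pn + q. Substituting:
  pn + q = -3(p(n-1) + q) + 2n + 6.
Matching the n-coefficient: p = -3p + 2 ⇒ p = \frac{1}{2}.
Matching constants: q = 3p - 3q + 6 ⇒ q = \frac{15}{8}.
General: h(n) = A·(-3)^n + \frac{n}{2} + \frac{15}{8}.
Apply h(0) = -5: A + \frac{15}{8} = -5 ⇒ A = - \frac{55}{8}.
So h(n) = - \frac{55 \left(-3\right)^{n}}{8} + \frac{n}{2} + \frac{15}{8}.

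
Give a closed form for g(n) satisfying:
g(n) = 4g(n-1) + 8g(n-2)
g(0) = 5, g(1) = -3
Characteristic equation: x² - 4x - 8 = 0.
Discriminant Δ = (4)² + 4·(8) = 48.
Roots r₁,₂ = (4 ± √48)/2, so r₁ = 2 + 2 \sqrt{3}, r₂ = 2 - 2 \sqrt{3}.
General solution: g(n) = A·r₁^n + B·r₂^n.
From the initial conditions, A + B = 5 and r₁A + r₂B = -3.
Since r₁ - r₂ = √48: A = (-3 - (5)r₂)/√48 = \frac{5}{2} - \frac{13 \sqrt{3}}{12}, and B = 5 - A = \frac{13 \sqrt{3}}{12} + \frac{5}{2}.
So g(n) = \left(\frac{5}{2} - \frac{13 \sqrt{3}}{12}\right)\left(2 + 2 \sqrt{3}\right)^n + \left(\frac{13 \sqrt{3}}{12} + \frac{5}{2}\right)\left(2 - 2 \sqrt{3}\right)^n.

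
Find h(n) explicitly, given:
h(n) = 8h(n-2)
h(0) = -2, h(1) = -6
Characteristic equation: x² - 8 = 0.
Discriminant Δ = (0)² + 4·(8) = 32.
Roots r₁,₂ = (0 ± √32)/2, so r₁ = 2 \sqrt{2}, r₂ = - 2 \sqrt{2}.
General solution: h(n) = A·r₁^n + B·r₂^n.
From the initial conditions, A + B = -2 and r₁A + r₂B = -6.
Since r₁ - r₂ = √32: A = (-6 - (-2)r₂)/√32 = - \frac{3 \sqrt{2}}{4} - 1, and B = -2 - A = -1 + \frac{3 \sqrt{2}}{4}.
So h(n) = \left(- \frac{3 \sqrt{2}}{4} - 1\right)\left(2 \sqrt{2}\right)^n + \left(-1 + \frac{3 \sqrt{2}}{4}\right)\left(- 2 \sqrt{2}\right)^n.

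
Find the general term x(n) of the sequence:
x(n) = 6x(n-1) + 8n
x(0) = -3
First-order linear with linear forcing.
Homogeneous solution: x_h(n) = A·(6)^n.
Try particular x_p(n) = pn + q. Substituting:
  pn + q = 6(p(n-1) + q) + 8n.
Matching the n-coefficient: p = 6p + 8 ⇒ p = - \frac{8}{5}.
Matching constants: q = -6p + 6q ⇒ q = - \frac{48}{25}.
General: x(n) = A·(6)^n - \frac{8 n}{5} - \frac{48}{25}.
Apply x(0) = -3: A - \frac{48}{25} = -3 ⇒ A = - \frac{27}{25}.
So x(n) = - \frac{27 \cdot 6^{n}}{25} - \frac{8 n}{5} - \frac{48}{25}.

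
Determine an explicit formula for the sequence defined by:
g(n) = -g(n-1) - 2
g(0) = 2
First-order linear non-homogeneous.
Homogeneous solution: g_h(n) = A·(-1)^n.
Try constant particular solution g_p = K: K = -K - 2 ⇒ K = -1.
General: g(n) = A·(-1)^n - 1.
Apply g(0) = 2: A - 1 = 2 ⇒ A = 3.
So g(n) = 3 \left(-1\right)^{n} - 1.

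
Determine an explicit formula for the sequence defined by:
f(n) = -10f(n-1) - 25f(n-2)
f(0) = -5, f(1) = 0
Characteristic equation: x² + 10x + 25 = 0, which is (x - (-5))².
Repeated root r = -5.
General solution: f(n) = (A + Bn)·(-5)^n.
From f(0) = -5: A = -5.
From f(1) = 0: (A + B)·(-5) = 0 ⇒ B = 5.
So f(n) = \left(5 n - 5\right) \cdot (-5)^n.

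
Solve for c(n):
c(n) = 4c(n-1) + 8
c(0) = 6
First-order linear non-homogeneous.
Homogeneous solution: c_h(n) = A·(4)^n.
Try constant particular solution c_p = K: K = 4K + 8 ⇒ K = - \frac{8}{3}.
General: c(n) = A·(4)^n - \frac{8}{3}.
Apply c(0) = 6: A - \frac{8}{3} = 6 ⇒ A = \frac{26}{3}.
So c(n) = \frac{26 \cdot 4^{n}}{3} - \frac{8}{3}.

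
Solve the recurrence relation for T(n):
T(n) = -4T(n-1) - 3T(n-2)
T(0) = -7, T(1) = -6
Characteristic equation: x² + 4x + 3 = 0, which factors as (x - (-3))(x - (-1)) = 0.
Roots r₁ = -3, r₂ = -1 (distinct).
General solution: T(n) = A·(-3)^n + B·(-1)^n.
From T(0) = -7: A + B = -7.
From T(1) = -6: -3A - B = -6.
Solving: A = \frac{13}{2}, B = - \frac{27}{2}.
So T(n) = - \frac{27 \left(-1\right)^{n}}{2} + \frac{13 \left(-3\right)^{n}}{2}.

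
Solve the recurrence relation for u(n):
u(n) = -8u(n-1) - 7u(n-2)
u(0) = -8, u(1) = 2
Characteristic equation: x² + 8x + 7 = 0, which factors as (x - (-7))(x - (-1)) = 0.
Roots r₁ = -7, r₂ = -1 (distinct).
General solution: u(n) = A·(-7)^n + B·(-1)^n.
From u(0) = -8: A + B = -8.
From u(1) = 2: -7A - B = 2.
Solving: A = 1, B = -9.
So u(n) = - 9 \left(-1\right)^{n} + \left(-7\right)^{n}.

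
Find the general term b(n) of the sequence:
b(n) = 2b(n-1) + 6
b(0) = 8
First-order linear non-homogeneous.
Homogeneous solution: b_h(n) = A·(2)^n.
Try constant particular solution b_p = K: K = 2K + 6 ⇒ K = -6.
General: b(n) = A·(2)^n - 6.
Apply b(0) = 8: A - 6 = 8 ⇒ A = 14.
So b(n) = 14 \cdot 2^{n} - 6.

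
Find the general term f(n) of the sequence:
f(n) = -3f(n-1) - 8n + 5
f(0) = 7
First-order linear with linear forcing.
Homogeneous solution: f_h(n) = A·(-3)^n.
Try particular f_p(n) = pn + q. Substituting:
  pn + q = -3(p(n-1) + q) - 8n + 5.
Matching the n-coefficient: p = -3p - 8 ⇒ p = -2.
Matching constants: q = 3p - 3q + 5 ⇒ q = - \frac{1}{4}.
General: f(n) = A·(-3)^n - 2 n - \frac{1}{4}.
Apply f(0) = 7: A - \frac{1}{4} = 7 ⇒ A = \frac{29}{4}.
So f(n) = \frac{29 \left(-3\right)^{n}}{4} - 2 n - \frac{1}{4}.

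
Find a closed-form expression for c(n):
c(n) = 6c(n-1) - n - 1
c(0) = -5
First-order linear with linear forcing.
Homogeneous solution: c_h(n) = A·(6)^n.
Try particular c_p(n) = pn + q. Substituting:
  pn + q = 6(p(n-1) + q) - n - 1.
Matching the n-coefficient: p = 6p - 1 ⇒ p = \frac{1}{5}.
Matching constants: q = -6p + 6q - 1 ⇒ q = \frac{11}{25}.
General: c(n) = A·(6)^n + \frac{n}{5} + \frac{11}{25}.
Apply c(0) = -5: A + \frac{11}{25} = -5 ⇒ A = - \frac{136}{25}.
So c(n) = - \frac{136 \cdot 6^{n}}{25} + \frac{n}{5} + \frac{11}{25}.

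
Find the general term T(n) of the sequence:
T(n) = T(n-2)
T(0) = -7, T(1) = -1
Characteristic equation: x² - 1 = 0, which factors as (x - (-1))(x - (1)) = 0.
Roots r₁ = -1, r₂ = 1 (distinct).
General solution: T(n) = A·(-1)^n + B·(1)^n.
From T(0) = -7: A + B = -7.
From T(1) = -1: -A + B = -1.
Solving: A = -3, B = -4.
So T(n) = - 3 \left(-1\right)^{n} - 4.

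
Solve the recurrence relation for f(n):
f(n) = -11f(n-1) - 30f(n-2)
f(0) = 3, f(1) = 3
Characteristic equation: x² + 11x + 30 = 0, which factors as (x - (-6))(x - (-5)) = 0.
Roots r₁ = -6, r₂ = -5 (distinct).
General solution: f(n) = A·(-6)^n + B·(-5)^n.
From f(0) = 3: A + B = 3.
From f(1) = 3: -6A - 5B = 3.
Solving: A = -18, B = 21.
So f(n) = 21 \left(-5\right)^{n} - 18 \left(-6\right)^{n}.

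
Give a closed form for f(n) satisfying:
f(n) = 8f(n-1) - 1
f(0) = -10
First-order linear non-homogeneous.
Homogeneous solution: f_h(n) = A·(8)^n.
Try constant particular solution f_p = K: K = 8K - 1 ⇒ K = \frac{1}{7}.
General: f(n) = A·(8)^n + \frac{1}{7}.
Apply f(0) = -10: A + \frac{1}{7} = -10 ⇒ A = - \frac{71}{7}.
So f(n) = \frac{1}{7} - \frac{71 \cdot 8^{n}}{7}.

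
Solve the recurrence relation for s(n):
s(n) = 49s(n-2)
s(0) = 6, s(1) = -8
Characteristic equation: x² - 49 = 0, which factors as (x - (-7))(x - (7)) = 0.
Roots r₁ = -7, r₂ = 7 (distinct).
General solution: s(n) = A·(-7)^n + B·(7)^n.
From s(0) = 6: A + B = 6.
From s(1) = -8: -7A + 7B = -8.
Solving: A = \frac{25}{7}, B = \frac{17}{7}.
So s(n) = \frac{25 \left(-7\right)^{n}}{7} + \frac{17 \cdot 7^{n}}{7}.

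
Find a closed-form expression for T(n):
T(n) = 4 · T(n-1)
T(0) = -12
Pure geometric recurrence with ratio 4.
By induction T(n) = T(0) · (4)^n = - 12 \cdot 4^{n}.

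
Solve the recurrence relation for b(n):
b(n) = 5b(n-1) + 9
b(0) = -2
First-order linear non-homogeneous.
Homogeneous solution: b_h(n) = A·(5)^n.
Try constant particular solution b_p = K: K = 5K + 9 ⇒ K = - \frac{9}{4}.
General: b(n) = A·(5)^n - \frac{9}{4}.
Apply b(0) = -2: A - \frac{9}{4} = -2 ⇒ A = \frac{1}{4}.
So b(n) = \frac{5^{n}}{4} - \frac{9}{4}.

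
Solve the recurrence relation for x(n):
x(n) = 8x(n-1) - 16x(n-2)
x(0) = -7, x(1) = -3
Characteristic equation: x² - 8x + 16 = 0, which is (x - (4))².
Repeated root r = 4.
General solution: x(n) = (A + Bn)·(4)^n.
From x(0) = -7: A = -7.
From x(1) = -3: (A + B)·(4) = -3 ⇒ B = \frac{25}{4}.
So x(n) = \left(\frac{25 n}{4} - 7\right) \cdot (4)^n.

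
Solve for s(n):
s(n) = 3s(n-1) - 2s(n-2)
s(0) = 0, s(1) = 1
Characteristic equation: x² - 3x + 2 = 0, which factors as (x - (2))(x - (1)) = 0.
Roots r₁ = 2, r₂ = 1 (distinct).
General solution: s(n) = A·(2)^n + B·(1)^n.
From s(0) = 0: A + B = 0.
From s(1) = 1: 2A + B = 1.
Solving: A = 1, B = -1.
So s(n) = 2^{n} - 1.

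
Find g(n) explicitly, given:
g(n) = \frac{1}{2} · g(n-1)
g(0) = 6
Pure geometric recurrence with ratio \frac{1}{2}.
By induction g(n) = g(0) · (\frac{1}{2})^n = 6 \cdot 2^{- n}.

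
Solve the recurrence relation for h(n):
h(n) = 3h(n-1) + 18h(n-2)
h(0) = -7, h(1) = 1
Characteristic equation: x² - 3x - 18 = 0, which factors as (x - (6))(x - (-3)) = 0.
Roots r₁ = 6, r₂ = -3 (distinct).
General solution: h(n) = A·(6)^n + B·(-3)^n.
From h(0) = -7: A + B = -7.
From h(1) = 1: 6A - 3B = 1.
Solving: A = - \frac{20}{9}, B = - \frac{43}{9}.
So h(n) = - \frac{43 \left(-3\right)^{n}}{9} - \frac{20 \cdot 6^{n}}{9}.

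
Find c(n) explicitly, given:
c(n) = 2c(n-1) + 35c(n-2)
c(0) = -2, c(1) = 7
Characteristic equation: x² - 2x - 35 = 0, which factors as (x - (7))(x - (-5)) = 0.
Roots r₁ = 7, r₂ = -5 (distinct).
General solution: c(n) = A·(7)^n + B·(-5)^n.
From c(0) = -2: A + B = -2.
From c(1) = 7: 7A - 5B = 7.
Solving: A = - \frac{1}{4}, B = - \frac{7}{4}.
So c(n) = - \frac{7 \left(-5\right)^{n}}{4} - \frac{7^{n}}{4}.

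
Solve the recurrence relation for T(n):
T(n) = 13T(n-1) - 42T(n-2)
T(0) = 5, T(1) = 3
Characteristic equation: x² - 13x + 42 = 0, which factors as (x - (7))(x - (6)) = 0.
Roots r₁ = 7, r₂ = 6 (distinct).
General solution: T(n) = A·(7)^n + B·(6)^n.
From T(0) = 5: A + B = 5.
From T(1) = 3: 7A + 6B = 3.
Solving: A = -27, B = 32.
So T(n) = 32 \cdot 6^{n} - 27 \cdot 7^{n}.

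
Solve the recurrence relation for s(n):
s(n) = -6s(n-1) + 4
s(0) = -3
First-order linear non-homogeneous.
Homogeneous solution: s_h(n) = A·(-6)^n.
Try constant particular solution s_p = K: K = -6K + 4 ⇒ K = \frac{4}{7}.
General: s(n) = A·(-6)^n + \frac{4}{7}.
Apply s(0) = -3: A + \frac{4}{7} = -3 ⇒ A = - \frac{25}{7}.
So s(n) = \frac{4}{7} - \frac{25 \left(-6\right)^{n}}{7}.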